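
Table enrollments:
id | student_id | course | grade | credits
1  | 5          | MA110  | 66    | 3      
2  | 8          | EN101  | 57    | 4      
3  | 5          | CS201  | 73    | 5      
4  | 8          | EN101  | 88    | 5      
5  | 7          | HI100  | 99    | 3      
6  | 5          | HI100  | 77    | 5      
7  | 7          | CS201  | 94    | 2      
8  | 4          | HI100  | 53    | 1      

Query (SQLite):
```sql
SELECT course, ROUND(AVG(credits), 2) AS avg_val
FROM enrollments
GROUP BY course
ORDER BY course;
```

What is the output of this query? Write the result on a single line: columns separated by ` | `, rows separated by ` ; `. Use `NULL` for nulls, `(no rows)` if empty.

Partition enrollments by course; compute ROUND(AVG(credits), 2) within each group.
  CS201: ids {3, 7} → ROUND(AVG(credits), 2)=3.5
  EN101: ids {2, 4} → ROUND(AVG(credits), 2)=4.5
  HI100: ids {5, 6, 8} → ROUND(AVG(credits), 2)=3
  MA110: ids {1} → ROUND(AVG(credits), 2)=3

CS201 | 3.5 ; EN101 | 4.5 ; HI100 | 3 ; MA110 | 3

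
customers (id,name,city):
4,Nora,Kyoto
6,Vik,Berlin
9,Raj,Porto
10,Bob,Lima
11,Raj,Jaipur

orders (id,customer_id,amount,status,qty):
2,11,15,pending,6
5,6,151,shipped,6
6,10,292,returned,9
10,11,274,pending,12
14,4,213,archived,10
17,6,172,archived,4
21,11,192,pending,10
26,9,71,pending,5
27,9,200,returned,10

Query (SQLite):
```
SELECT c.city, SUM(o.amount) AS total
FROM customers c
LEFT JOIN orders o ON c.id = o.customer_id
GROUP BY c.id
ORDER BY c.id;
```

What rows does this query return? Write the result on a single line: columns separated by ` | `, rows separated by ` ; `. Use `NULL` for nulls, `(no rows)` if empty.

LEFT JOIN keeps every customers row; unmatched ones get NULL for orders columns.
Group by customers.id and compute SUM(o.amount). SUM over an all-NULL group is NULL.
  4: ids {14} → SUM(o.amount)=213
  6: ids {5, 17} → SUM(o.amount)=323
  9: ids {26, 27} → SUM(o.amount)=271
  10: ids {6} → SUM(o.amount)=292
  11: ids {2, 10, 21} → SUM(o.amount)=481

Kyoto | 213 ; Berlin | 323 ; Porto | 271 ; Lima | 292 ; Jaipur | 481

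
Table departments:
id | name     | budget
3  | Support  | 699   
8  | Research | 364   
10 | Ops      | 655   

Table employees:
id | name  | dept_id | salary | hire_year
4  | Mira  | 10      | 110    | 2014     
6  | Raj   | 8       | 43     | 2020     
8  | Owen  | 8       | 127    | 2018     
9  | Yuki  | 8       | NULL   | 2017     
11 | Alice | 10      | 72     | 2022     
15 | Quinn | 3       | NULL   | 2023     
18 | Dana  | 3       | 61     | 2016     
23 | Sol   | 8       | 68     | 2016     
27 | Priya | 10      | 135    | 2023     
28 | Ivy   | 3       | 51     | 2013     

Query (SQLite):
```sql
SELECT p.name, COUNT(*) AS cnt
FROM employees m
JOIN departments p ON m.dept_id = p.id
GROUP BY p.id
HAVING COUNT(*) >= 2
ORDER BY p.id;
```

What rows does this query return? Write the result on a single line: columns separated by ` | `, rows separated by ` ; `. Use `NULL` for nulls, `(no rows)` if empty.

Support | 3 ; Research | 4 ; Ops | 3

Join each employees row to its departments via dept_id.
Group joined rows by departments.id; compute COUNT(*) per group.
HAVING: keep groups with count ≥ 2.
  3: ids {15, 18, 28} → COUNT(*)=3
  8: ids {6, 8, 9, 23} → COUNT(*)=4
  10: ids {4, 11, 27} → COUNT(*)=3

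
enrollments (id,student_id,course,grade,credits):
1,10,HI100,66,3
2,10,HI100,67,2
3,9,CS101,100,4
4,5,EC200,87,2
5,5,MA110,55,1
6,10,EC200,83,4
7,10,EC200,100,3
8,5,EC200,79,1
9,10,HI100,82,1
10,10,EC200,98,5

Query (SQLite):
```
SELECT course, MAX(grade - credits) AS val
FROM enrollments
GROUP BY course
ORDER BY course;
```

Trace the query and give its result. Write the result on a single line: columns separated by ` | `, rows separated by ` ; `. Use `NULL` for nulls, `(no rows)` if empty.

For each row compute grade - credits.
Group by course; take MAX of the expression per group.
  CS101: ids {3} → MAX(grade - credits)=96
  EC200: ids {4, 6, 7, 8, 10} → MAX(grade - credits)=97
  HI100: ids {1, 2, 9} → MAX(grade - credits)=81
  MA110: ids {5} → MAX(grade - credits)=54

CS101 | 96 ; EC200 | 97 ; HI100 | 81 ; MA110 | 54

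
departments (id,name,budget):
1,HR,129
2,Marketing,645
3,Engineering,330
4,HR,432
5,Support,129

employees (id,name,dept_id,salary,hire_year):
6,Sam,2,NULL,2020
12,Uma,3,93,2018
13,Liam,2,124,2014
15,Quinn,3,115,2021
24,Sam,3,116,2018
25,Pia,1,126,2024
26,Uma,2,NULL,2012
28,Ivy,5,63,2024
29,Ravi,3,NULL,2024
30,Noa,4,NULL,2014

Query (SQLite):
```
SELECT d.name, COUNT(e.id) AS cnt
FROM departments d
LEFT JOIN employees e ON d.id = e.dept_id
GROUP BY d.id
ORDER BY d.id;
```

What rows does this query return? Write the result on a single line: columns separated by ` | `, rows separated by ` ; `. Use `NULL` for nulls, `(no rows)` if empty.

HR | 1 ; Marketing | 3 ; Engineering | 4 ; HR | 1 ; Support | 1

LEFT JOIN keeps every departments row; unmatched ones get NULL for employees columns.
Group by departments.id and compute COUNT(e.id). COUNT(col) of an all-NULL group is 0.
  1: ids {25} → COUNT(e.id)=1
  2: ids {6, 13, 26} → COUNT(e.id)=3
  3: ids {12, 15, 24, 29} → COUNT(e.id)=4
  4: ids {30} → COUNT(e.id)=1
  5: ids {28} → COUNT(e.id)=1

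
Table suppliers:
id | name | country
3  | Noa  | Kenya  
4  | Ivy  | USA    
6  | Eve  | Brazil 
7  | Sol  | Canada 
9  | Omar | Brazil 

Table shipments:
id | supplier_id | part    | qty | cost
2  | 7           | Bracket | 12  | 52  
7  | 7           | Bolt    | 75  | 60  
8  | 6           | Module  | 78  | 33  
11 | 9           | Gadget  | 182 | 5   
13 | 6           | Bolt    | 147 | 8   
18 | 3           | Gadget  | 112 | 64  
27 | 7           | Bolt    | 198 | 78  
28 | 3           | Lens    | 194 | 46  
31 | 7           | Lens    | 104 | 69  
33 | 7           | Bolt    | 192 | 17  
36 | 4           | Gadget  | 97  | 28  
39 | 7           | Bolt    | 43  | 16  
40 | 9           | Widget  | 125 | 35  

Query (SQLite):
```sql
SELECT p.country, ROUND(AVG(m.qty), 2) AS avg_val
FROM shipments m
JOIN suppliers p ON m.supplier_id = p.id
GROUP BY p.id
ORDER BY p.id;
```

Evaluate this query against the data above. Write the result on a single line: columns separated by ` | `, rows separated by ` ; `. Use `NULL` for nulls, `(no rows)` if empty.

Join each shipments row to its suppliers via supplier_id.
Group joined rows by suppliers.id; compute ROUND(AVG(m.qty), 2) per group.
  3: ids {18, 28} → ROUND(AVG(m.qty), 2)=153
  4: ids {36} → ROUND(AVG(m.qty), 2)=97
  6: ids {8, 13} → ROUND(AVG(m.qty), 2)=112.5
  7: ids {2, 7, 27, 31, 33, 39} → ROUND(AVG(m.qty), 2)=104
  9: ids {11, 40} → ROUND(AVG(m.qty), 2)=153.5

Kenya | 153 ; USA | 97 ; Brazil | 112.5 ; Canada | 104 ; Brazil | 153.5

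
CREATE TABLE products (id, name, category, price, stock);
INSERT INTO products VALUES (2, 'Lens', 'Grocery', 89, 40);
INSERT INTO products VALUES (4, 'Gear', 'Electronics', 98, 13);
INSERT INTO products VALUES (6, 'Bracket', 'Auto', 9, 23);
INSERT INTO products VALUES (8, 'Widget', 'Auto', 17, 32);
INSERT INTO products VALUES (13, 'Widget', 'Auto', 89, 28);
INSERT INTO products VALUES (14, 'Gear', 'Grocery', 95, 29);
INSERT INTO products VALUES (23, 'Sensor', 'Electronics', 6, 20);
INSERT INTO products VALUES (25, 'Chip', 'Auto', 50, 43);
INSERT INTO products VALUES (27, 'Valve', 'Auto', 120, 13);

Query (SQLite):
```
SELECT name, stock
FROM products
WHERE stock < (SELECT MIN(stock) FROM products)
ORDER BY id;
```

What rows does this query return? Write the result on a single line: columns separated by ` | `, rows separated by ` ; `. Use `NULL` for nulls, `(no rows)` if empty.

(no rows)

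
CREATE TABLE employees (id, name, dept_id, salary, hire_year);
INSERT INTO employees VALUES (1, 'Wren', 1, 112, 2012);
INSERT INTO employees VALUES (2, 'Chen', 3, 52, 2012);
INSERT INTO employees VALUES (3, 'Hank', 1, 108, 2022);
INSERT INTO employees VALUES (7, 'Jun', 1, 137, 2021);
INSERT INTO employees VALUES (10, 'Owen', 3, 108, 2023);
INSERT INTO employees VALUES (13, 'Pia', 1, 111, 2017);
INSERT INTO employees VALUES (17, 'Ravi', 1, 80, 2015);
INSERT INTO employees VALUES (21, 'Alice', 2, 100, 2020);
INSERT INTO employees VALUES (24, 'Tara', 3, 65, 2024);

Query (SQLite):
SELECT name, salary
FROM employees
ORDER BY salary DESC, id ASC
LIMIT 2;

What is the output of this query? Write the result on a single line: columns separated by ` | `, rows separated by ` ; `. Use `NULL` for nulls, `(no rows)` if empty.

Jun | 137 ; Wren | 112

Sort by salary desc, tiebreak id asc: (137, id=7), (112, id=1), (111, id=13), (108, id=3), (108, id=10) …. Take first 2.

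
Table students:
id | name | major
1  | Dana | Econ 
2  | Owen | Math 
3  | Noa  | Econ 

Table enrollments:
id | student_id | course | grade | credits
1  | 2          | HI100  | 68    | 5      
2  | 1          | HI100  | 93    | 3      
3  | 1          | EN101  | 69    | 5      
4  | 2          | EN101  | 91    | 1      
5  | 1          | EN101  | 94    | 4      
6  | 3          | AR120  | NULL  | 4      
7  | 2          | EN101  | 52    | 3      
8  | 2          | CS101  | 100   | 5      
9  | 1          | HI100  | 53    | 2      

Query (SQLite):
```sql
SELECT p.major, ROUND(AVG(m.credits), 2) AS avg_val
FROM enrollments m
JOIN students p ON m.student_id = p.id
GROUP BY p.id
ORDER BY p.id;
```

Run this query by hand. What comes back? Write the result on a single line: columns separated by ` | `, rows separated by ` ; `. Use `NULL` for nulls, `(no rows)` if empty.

Join each enrollments row to its students via student_id.
Group joined rows by students.id; compute ROUND(AVG(m.credits), 2) per group.
  1: ids {2, 3, 5, 9} → ROUND(AVG(m.credits), 2)=3.5
  2: ids {1, 4, 7, 8} → ROUND(AVG(m.credits), 2)=3.5
  3: ids {6} → ROUND(AVG(m.credits), 2)=4

Econ | 3.5 ; Math | 3.5 ; Econ | 4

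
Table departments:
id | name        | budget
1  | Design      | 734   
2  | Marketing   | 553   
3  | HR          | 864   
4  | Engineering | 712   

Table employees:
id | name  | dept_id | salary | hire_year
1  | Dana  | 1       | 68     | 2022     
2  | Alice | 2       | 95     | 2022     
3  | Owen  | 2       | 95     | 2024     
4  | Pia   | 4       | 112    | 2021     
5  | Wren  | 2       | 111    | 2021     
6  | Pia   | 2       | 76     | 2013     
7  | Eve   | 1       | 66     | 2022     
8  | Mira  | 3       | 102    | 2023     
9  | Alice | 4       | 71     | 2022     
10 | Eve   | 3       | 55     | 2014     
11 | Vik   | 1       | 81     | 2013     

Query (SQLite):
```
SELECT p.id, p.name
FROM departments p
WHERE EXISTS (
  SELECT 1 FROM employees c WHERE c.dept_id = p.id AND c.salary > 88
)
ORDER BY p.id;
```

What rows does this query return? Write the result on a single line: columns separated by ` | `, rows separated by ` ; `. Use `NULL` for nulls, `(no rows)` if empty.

2 | Marketing ; 3 | HR ; 4 | Engineering

For each departments row, check whether any employees with matching dept_id has salary > 88.
Keep rows where that is true.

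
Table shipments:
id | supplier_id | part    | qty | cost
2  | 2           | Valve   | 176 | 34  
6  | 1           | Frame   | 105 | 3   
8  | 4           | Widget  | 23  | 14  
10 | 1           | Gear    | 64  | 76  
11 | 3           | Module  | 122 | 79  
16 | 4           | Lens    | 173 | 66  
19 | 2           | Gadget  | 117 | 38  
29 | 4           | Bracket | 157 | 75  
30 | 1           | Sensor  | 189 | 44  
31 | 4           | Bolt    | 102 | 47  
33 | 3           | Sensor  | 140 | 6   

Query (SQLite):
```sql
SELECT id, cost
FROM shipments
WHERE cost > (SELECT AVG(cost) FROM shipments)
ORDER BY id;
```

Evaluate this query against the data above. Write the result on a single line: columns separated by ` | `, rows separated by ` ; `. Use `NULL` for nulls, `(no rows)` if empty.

Scalar subquery: AVG(cost) over all shipments rows = 43.818182 (≈; comparison uses full precision).
Keep rows where cost > that value.

10 | 76 ; 11 | 79 ; 16 | 66 ; 29 | 75 ; 30 | 44 ; 31 | 47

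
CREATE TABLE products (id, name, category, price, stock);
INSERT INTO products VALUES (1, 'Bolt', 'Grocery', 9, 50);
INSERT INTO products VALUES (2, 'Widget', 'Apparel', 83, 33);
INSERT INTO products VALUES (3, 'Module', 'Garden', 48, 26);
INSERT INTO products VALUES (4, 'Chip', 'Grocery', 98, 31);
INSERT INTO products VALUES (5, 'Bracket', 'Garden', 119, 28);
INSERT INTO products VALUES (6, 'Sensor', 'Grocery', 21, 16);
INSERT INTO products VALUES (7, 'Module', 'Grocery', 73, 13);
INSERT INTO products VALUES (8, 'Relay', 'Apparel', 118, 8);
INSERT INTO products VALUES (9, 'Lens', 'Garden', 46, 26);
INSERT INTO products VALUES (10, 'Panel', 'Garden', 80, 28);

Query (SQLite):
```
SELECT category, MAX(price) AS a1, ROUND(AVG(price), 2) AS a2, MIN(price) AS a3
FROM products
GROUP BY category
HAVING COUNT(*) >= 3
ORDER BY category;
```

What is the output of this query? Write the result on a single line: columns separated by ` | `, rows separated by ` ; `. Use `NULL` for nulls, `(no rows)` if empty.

Garden | 119 | 73.25 | 46 ; Grocery | 98 | 50.25 | 9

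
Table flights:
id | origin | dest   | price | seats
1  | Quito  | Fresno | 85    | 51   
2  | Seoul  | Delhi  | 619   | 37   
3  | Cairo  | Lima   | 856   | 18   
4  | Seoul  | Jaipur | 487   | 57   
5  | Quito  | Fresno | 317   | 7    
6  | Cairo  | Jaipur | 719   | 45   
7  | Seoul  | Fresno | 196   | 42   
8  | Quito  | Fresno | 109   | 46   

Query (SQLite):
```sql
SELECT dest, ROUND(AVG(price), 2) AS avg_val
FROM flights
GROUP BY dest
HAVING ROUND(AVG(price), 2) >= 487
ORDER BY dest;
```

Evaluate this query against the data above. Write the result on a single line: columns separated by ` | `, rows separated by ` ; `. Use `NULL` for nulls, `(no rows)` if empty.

Delhi | 619 ; Jaipur | 603 ; Lima | 856

Partition flights by dest; compute ROUND(AVG(price), 2) within each group.
HAVING: keep groups where ROUND(AVG(price), 2) >= 487.
  Delhi: ids {2} → ROUND(AVG(price), 2)=619
  Fresno: ids {1, 5, 7, 8} → ROUND(AVG(price), 2)=176.75
  Jaipur: ids {4, 6} → ROUND(AVG(price), 2)=603
  Lima: ids {3} → ROUND(AVG(price), 2)=856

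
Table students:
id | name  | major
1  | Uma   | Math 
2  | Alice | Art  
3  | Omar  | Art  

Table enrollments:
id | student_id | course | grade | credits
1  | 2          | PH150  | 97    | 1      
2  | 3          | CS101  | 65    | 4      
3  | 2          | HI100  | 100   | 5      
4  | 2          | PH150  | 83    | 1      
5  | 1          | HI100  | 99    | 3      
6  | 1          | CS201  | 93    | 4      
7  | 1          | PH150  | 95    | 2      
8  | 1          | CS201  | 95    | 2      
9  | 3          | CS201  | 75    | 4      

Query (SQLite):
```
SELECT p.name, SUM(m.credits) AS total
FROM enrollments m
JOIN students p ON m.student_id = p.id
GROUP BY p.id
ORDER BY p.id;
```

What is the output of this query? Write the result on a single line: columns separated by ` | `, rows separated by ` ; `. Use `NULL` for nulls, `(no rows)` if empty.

Join each enrollments row to its students via student_id.
Group joined rows by students.id; compute SUM(m.credits) per group.
  1: ids {5, 6, 7, 8} → SUM(m.credits)=11
  2: ids {1, 3, 4} → SUM(m.credits)=7
  3: ids {2, 9} → SUM(m.credits)=8

Uma | 11 ; Alice | 7 ; Omar | 8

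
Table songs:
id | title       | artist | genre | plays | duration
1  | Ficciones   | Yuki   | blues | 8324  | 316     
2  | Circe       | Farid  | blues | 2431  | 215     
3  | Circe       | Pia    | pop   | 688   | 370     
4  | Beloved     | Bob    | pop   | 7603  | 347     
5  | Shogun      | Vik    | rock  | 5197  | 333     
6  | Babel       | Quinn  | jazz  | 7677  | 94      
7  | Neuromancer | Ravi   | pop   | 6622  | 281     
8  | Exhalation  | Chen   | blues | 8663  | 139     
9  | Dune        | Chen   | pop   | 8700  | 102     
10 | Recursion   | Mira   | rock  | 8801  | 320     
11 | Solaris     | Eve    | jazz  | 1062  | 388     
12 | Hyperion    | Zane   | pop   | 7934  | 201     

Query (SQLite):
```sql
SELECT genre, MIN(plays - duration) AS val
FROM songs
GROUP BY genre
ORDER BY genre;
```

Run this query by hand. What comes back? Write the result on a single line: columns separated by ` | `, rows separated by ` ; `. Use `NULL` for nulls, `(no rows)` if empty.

blues | 2216 ; jazz | 674 ; pop | 318 ; rock | 4864

For each row compute plays - duration.
Group by genre; take MIN of the expression per group.
  blues: ids {1, 2, 8} → MIN(plays - duration)=2216
  jazz: ids {6, 11} → MIN(plays - duration)=674
  pop: ids {3, 4, 7, 9, 12} → MIN(plays - duration)=318
  rock: ids {5, 10} → MIN(plays - duration)=4864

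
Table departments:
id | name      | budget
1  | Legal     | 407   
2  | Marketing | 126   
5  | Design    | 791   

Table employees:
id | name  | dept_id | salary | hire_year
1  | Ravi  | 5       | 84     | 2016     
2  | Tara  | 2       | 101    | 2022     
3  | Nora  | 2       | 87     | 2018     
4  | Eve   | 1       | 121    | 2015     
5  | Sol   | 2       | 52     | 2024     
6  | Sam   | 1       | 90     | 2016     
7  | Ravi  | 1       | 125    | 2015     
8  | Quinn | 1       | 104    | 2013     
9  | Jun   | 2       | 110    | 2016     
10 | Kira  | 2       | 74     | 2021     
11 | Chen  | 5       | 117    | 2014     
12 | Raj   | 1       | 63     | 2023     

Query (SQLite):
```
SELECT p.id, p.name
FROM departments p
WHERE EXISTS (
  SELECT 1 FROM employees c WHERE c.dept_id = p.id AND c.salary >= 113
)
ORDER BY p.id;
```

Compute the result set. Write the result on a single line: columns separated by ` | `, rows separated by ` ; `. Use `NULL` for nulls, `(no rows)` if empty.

1 | Legal ; 5 | Design

For each departments row, check whether any employees with matching dept_id has salary >= 113.
Keep rows where that is true.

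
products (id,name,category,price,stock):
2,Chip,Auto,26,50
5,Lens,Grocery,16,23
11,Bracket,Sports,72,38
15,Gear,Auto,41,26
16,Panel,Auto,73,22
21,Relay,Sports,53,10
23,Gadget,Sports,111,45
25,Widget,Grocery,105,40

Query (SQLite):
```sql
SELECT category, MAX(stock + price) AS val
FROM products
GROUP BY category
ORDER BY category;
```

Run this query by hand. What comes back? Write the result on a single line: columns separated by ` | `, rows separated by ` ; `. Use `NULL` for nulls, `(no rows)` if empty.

For each row compute stock + price.
Group by category; take MAX of the expression per group.
  Auto: ids {2, 15, 16} → MAX(stock + price)=95
  Grocery: ids {5, 25} → MAX(stock + price)=145
  Sports: ids {11, 21, 23} → MAX(stock + price)=156

Auto | 95 ; Grocery | 145 ; Sports | 156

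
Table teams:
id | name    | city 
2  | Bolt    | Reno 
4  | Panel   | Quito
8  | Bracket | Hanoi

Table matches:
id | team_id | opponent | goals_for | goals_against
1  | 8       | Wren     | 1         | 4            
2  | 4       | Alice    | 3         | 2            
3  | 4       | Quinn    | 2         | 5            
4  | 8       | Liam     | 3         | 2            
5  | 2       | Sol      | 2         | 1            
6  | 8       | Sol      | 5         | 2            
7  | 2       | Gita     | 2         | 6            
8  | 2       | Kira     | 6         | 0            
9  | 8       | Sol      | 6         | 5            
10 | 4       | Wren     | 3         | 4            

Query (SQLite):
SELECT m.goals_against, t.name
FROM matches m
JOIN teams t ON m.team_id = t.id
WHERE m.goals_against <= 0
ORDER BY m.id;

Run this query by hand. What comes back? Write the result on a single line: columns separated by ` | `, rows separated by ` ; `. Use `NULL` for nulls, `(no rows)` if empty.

Each matches row matches the teams row where team_id = teams.id.
Then keep rows with m.goals_against <= 0.

0 | Bolt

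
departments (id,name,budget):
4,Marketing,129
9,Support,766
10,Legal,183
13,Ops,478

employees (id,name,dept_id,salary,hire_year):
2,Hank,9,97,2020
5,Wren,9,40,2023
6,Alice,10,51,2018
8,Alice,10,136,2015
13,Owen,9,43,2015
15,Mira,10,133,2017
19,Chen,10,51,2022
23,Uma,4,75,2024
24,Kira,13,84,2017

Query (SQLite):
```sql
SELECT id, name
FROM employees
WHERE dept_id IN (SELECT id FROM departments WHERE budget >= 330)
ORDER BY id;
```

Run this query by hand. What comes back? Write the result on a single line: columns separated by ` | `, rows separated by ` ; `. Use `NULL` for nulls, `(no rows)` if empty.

2 | Hank ; 5 | Wren ; 13 | Owen ; 24 | Kira

Inner query: departments.id where budget >= 330.
Outer: keep employees rows whose dept_id is in that set.
Inner query → {9, 13}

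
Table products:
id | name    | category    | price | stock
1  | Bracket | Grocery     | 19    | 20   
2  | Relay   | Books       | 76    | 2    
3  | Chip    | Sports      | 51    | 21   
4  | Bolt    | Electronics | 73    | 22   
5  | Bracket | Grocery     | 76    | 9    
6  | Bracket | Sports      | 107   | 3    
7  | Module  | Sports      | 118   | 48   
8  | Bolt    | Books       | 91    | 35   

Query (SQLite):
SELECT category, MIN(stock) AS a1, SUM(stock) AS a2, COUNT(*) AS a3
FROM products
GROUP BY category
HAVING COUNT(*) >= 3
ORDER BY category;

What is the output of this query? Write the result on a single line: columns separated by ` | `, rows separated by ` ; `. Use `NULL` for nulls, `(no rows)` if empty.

Sports | 3 | 72 | 3

Group products by category.
Per group compute: MIN(stock), SUM(stock), COUNT(*).
HAVING: drop groups with fewer than 3 rows.
  Books: ids {2, 8} → MIN(stock)=2, SUM(stock)=37, COUNT(*)=2
  Electronics: ids {4} → MIN(stock)=22, SUM(stock)=22, COUNT(*)=1
  Grocery: ids {1, 5} → MIN(stock)=9, SUM(stock)=29, COUNT(*)=2
  Sports: ids {3, 6, 7} → MIN(stock)=3, SUM(stock)=72, COUNT(*)=3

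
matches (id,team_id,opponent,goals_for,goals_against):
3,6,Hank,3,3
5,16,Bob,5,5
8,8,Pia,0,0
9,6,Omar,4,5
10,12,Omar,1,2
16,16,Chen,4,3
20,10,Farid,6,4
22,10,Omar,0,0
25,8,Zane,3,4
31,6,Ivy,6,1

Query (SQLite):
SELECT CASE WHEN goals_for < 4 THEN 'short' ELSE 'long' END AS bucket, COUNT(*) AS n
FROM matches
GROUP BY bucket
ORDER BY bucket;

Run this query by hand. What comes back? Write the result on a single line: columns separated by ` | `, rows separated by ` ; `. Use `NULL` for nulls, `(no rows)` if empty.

Bucket rows by goals_for < 4 → 'short' else 'long'; count each bucket.

long | 5 ; short | 5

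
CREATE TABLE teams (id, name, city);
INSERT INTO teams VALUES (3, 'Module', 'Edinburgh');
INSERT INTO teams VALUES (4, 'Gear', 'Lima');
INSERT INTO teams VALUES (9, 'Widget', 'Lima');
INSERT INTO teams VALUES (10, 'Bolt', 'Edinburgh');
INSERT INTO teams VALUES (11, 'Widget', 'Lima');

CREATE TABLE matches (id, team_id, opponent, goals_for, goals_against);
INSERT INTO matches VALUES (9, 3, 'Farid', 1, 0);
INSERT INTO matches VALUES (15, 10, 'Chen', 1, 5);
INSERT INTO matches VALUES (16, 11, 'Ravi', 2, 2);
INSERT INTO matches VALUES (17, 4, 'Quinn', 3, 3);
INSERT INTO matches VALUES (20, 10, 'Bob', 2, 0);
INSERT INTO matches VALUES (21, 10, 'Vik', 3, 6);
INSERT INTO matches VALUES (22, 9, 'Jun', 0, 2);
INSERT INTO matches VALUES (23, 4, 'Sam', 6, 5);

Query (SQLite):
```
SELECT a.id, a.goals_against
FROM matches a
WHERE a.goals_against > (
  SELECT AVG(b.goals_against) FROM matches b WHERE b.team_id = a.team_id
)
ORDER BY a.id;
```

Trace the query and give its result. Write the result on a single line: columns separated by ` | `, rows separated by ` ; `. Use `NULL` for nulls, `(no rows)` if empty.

15 | 5 ; 21 | 6 ; 23 | 5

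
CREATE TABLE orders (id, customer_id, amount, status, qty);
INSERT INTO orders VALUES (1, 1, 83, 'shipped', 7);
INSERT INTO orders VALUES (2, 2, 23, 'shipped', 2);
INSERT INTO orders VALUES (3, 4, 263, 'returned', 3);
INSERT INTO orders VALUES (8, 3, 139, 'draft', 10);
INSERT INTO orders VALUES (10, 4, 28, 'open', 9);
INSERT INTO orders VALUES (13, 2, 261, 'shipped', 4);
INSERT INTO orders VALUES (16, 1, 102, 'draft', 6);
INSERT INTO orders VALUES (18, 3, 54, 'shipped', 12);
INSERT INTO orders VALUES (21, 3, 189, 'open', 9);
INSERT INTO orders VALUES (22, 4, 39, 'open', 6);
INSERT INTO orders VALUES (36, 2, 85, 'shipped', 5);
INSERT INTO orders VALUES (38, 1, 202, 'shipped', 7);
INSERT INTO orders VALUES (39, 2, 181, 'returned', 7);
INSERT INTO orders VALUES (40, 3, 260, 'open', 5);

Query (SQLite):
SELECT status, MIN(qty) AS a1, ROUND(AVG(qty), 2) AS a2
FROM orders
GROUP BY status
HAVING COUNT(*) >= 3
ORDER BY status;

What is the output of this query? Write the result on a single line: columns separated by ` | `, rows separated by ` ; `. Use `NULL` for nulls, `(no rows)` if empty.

open | 5 | 7.25 ; shipped | 2 | 6.17

Group orders by status.
Per group compute: MIN(qty), ROUND(AVG(qty), 2).
HAVING: drop groups with fewer than 3 rows.
  draft: ids {8, 16} → MIN(qty)=6, ROUND(AVG(qty), 2)=8
  open: ids {10, 21, 22, 40} → MIN(qty)=5, ROUND(AVG(qty), 2)=7.25
  returned: ids {3, 39} → MIN(qty)=3, ROUND(AVG(qty), 2)=5
  shipped: ids {1, 2, 13, 18, 36, 38} → MIN(qty)=2, ROUND(AVG(qty), 2)=6.17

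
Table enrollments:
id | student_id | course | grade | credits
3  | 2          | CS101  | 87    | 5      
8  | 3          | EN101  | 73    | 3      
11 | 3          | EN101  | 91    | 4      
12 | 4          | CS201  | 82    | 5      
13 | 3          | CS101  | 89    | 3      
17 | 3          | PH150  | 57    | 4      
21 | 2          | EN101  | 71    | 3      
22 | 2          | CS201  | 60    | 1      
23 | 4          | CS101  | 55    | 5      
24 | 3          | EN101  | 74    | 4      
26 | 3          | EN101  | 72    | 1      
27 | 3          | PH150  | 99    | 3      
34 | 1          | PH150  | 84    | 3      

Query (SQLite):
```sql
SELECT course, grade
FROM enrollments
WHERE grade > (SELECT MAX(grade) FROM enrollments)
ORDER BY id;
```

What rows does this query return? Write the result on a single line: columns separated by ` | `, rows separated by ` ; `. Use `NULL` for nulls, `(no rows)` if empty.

(no rows)

Scalar subquery: MAX(grade) over all enrollments rows = 99.
Keep rows where grade > that value.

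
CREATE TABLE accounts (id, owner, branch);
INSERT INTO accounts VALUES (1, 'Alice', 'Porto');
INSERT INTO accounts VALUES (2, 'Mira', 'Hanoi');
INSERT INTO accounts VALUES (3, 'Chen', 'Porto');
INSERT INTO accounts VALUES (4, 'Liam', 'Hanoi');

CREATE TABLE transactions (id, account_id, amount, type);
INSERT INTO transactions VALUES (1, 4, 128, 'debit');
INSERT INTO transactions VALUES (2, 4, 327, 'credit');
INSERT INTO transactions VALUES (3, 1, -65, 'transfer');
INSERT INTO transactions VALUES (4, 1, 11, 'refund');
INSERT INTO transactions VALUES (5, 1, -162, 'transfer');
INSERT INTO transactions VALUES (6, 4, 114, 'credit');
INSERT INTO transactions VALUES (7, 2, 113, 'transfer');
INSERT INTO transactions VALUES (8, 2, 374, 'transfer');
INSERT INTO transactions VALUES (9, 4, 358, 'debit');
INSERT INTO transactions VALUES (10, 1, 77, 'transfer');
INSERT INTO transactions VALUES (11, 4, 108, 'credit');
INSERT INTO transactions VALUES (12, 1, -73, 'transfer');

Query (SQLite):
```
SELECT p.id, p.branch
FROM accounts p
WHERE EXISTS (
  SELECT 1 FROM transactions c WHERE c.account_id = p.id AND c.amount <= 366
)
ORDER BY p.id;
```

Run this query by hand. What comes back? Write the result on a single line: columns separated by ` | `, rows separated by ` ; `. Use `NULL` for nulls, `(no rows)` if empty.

For each accounts row, check whether any transactions with matching account_id has amount <= 366.
Keep rows where that is true.

1 | Porto ; 2 | Hanoi ; 4 | Hanoi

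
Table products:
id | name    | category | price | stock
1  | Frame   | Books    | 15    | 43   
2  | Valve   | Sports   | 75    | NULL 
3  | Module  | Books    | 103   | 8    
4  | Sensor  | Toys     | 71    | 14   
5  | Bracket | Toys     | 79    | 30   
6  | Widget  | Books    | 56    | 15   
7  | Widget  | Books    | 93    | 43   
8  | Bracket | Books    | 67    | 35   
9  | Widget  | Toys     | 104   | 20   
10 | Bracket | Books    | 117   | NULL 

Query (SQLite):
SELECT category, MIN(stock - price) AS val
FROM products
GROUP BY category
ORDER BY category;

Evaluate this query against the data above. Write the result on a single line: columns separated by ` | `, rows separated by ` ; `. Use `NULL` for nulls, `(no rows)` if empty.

For each row compute stock - price.
Group by category; take MIN of the expression per group.
  Books: ids {1, 3, 6, 7, 8, 10} → MIN(stock - price)=-95
  Sports: ids {2} → MIN(stock - price)=NULL
  Toys: ids {4, 5, 9} → MIN(stock - price)=-84

Books | -95 ; Sports | NULL ; Toys | -84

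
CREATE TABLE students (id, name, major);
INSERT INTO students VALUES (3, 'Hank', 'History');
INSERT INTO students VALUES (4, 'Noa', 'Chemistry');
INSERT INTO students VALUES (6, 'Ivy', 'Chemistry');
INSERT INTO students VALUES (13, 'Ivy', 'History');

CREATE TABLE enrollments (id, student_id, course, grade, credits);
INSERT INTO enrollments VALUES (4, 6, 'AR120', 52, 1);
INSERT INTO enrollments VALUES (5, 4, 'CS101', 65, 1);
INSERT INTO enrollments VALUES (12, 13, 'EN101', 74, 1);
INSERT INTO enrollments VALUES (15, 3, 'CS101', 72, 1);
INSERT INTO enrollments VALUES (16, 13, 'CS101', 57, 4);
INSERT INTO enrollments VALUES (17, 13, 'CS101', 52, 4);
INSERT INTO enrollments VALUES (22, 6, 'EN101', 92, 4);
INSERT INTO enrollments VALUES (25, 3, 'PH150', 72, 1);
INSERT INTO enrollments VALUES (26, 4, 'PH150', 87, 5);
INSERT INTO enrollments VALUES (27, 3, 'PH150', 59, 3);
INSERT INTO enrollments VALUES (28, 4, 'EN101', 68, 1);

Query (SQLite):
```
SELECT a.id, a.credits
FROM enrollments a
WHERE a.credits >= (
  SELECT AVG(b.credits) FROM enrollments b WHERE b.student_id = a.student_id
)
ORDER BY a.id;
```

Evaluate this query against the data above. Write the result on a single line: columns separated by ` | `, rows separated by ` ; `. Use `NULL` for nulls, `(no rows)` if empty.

16 | 4 ; 17 | 4 ; 22 | 4 ; 26 | 5 ; 27 | 3

For each enrollments row a, compute AVG(credits) over rows sharing a.student_id.
Keep row a if a.credits >= that per-group AVG.
  student_id=3: AVG(credits) = 1.666667
  student_id=4: AVG(credits) = 2.333333
  student_id=6: AVG(credits) = 2.5
  student_id=13: AVG(credits) = 3.0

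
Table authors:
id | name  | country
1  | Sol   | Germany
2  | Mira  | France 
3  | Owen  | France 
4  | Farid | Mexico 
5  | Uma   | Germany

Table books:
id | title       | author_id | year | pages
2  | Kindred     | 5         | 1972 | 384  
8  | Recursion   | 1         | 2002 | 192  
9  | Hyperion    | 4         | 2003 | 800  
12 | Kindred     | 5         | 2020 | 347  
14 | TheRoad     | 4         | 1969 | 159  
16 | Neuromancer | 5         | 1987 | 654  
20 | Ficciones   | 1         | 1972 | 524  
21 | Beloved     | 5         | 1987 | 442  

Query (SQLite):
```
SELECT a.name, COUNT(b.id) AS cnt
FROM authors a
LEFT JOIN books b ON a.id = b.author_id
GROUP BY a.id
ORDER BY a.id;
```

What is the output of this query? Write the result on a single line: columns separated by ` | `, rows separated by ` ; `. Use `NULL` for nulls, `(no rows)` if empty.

Sol | 2 ; Mira | 0 ; Owen | 0 ; Farid | 2 ; Uma | 4

LEFT JOIN keeps every authors row; unmatched ones get NULL for books columns.
Group by authors.id and compute COUNT(b.id). COUNT(col) of an all-NULL group is 0.
  1: ids {8, 20} → COUNT(b.id)=2
  2: ids {—} → COUNT(b.id)=0
  3: ids {—} → COUNT(b.id)=0
  4: ids {9, 14} → COUNT(b.id)=2
  5: ids {2, 12, 16, 21} → COUNT(b.id)=4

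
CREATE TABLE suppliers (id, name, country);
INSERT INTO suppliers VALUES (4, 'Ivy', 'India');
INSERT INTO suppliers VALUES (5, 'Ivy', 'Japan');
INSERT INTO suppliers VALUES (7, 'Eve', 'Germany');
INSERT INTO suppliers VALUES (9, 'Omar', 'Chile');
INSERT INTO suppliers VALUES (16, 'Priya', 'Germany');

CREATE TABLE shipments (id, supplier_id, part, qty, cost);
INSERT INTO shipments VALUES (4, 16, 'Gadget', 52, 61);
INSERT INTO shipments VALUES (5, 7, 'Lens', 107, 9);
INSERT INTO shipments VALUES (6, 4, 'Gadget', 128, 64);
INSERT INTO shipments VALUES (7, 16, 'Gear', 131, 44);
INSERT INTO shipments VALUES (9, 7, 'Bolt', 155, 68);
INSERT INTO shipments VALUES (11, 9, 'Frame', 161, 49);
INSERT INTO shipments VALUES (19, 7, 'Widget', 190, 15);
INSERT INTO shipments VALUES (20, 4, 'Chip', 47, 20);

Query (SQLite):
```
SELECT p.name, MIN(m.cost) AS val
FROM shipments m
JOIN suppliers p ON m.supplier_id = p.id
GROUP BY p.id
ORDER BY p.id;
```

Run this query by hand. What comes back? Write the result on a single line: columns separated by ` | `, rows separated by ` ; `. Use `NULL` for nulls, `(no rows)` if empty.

Ivy | 20 ; Eve | 9 ; Omar | 49 ; Priya | 44

Join each shipments row to its suppliers via supplier_id.
Group joined rows by suppliers.id; compute MIN(m.cost) per group.
  4: ids {6, 20} → MIN(m.cost)=20
  7: ids {5, 9, 19} → MIN(m.cost)=9
  9: ids {11} → MIN(m.cost)=49
  16: ids {4, 7} → MIN(m.cost)=44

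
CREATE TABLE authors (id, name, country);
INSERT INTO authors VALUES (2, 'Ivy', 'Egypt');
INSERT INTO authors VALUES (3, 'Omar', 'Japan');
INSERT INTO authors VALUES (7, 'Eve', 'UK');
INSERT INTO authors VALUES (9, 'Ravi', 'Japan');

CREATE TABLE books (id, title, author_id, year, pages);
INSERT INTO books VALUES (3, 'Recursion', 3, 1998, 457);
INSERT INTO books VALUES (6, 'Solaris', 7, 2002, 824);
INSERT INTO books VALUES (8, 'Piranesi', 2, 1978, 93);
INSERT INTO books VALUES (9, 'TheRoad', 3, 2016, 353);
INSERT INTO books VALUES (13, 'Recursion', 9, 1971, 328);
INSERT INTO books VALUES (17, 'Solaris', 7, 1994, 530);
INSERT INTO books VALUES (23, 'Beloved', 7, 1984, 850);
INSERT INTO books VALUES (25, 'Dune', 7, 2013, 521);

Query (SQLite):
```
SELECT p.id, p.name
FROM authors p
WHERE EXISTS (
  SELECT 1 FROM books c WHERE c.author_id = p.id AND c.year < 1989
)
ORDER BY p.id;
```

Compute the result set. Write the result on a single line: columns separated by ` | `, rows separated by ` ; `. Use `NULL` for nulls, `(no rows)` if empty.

2 | Ivy ; 7 | Eve ; 9 | Ravi

For each authors row, check whether any books with matching author_id has year < 1989.
Keep rows where that is true.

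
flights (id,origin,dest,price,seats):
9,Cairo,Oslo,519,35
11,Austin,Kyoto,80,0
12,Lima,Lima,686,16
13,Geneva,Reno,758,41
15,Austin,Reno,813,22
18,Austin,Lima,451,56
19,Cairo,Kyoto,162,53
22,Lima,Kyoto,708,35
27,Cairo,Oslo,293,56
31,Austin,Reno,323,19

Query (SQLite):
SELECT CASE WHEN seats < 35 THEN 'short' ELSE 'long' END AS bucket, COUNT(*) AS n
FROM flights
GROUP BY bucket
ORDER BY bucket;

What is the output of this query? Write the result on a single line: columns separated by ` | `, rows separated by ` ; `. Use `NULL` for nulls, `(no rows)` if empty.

long | 6 ; short | 4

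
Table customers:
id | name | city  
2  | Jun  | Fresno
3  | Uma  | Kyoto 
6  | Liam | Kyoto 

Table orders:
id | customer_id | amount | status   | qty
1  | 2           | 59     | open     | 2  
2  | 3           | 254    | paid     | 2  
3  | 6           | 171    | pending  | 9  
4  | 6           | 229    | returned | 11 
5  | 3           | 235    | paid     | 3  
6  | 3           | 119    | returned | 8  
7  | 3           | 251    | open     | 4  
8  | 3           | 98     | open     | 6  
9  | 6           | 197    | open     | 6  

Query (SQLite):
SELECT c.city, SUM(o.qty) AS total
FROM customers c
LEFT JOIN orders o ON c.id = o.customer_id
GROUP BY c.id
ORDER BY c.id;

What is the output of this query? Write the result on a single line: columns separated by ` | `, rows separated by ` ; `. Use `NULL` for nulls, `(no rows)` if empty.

LEFT JOIN keeps every customers row; unmatched ones get NULL for orders columns.
Group by customers.id and compute SUM(o.qty). SUM over an all-NULL group is NULL.
  2: ids {1} → SUM(o.qty)=2
  3: ids {2, 5, 6, 7, 8} → SUM(o.qty)=23
  6: ids {3, 4, 9} → SUM(o.qty)=26

Fresno | 2 ; Kyoto | 23 ; Kyoto | 26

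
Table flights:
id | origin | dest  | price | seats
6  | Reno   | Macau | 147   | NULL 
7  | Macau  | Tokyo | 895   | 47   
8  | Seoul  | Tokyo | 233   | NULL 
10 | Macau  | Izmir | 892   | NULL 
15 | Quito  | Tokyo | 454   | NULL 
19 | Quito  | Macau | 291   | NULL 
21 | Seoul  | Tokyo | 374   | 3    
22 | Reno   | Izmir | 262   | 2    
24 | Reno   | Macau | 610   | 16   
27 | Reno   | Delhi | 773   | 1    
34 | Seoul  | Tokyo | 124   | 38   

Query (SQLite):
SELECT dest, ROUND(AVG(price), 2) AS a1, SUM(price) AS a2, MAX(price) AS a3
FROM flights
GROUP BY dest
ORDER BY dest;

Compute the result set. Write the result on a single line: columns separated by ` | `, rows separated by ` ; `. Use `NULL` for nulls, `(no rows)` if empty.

Group flights by dest.
Per group compute: ROUND(AVG(price), 2), SUM(price), MAX(price).
  Delhi: ids {27} → ROUND(AVG(price), 2)=773, SUM(price)=773, MAX(price)=773
  Izmir: ids {10, 22} → ROUND(AVG(price), 2)=577, SUM(price)=1154, MAX(price)=892
  Macau: ids {6, 19, 24} → ROUND(AVG(price), 2)=349.33, SUM(price)=1048, MAX(price)=610
  Tokyo: ids {7, 8, 15, 21, 34} → ROUND(AVG(price), 2)=416, SUM(price)=2080, MAX(price)=895

Delhi | 773 | 773 | 773 ; Izmir | 577 | 1154 | 892 ; Macau | 349.33 | 1048 | 610 ; Tokyo | 416 | 2080 | 895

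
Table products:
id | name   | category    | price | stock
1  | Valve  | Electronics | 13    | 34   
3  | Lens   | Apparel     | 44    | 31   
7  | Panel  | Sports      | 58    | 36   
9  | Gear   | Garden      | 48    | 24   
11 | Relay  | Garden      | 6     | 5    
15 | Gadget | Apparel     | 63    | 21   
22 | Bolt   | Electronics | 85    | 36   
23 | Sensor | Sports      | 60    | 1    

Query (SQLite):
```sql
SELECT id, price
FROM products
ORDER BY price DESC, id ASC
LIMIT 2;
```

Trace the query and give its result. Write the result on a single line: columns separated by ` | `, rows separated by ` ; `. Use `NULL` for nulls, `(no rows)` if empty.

Sort by price desc, tiebreak id asc: (85, id=22), (63, id=15), (60, id=23), (58, id=7), (48, id=9) …. Take first 2.

22 | 85 ; 15 | 63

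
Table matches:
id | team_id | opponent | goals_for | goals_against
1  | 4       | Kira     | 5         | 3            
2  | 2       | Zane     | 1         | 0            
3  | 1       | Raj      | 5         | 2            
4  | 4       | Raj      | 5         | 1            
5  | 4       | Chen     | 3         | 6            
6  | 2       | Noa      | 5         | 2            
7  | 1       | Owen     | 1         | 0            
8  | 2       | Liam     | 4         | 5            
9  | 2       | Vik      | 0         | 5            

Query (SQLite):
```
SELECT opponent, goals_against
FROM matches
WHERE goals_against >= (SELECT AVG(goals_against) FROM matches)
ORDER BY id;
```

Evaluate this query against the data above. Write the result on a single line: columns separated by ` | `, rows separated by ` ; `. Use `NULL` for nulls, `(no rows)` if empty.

Kira | 3 ; Chen | 6 ; Liam | 5 ; Vik | 5

Scalar subquery: AVG(goals_against) over all matches rows = 2.666667 (≈; comparison uses full precision).
Keep rows where goals_against >= that value.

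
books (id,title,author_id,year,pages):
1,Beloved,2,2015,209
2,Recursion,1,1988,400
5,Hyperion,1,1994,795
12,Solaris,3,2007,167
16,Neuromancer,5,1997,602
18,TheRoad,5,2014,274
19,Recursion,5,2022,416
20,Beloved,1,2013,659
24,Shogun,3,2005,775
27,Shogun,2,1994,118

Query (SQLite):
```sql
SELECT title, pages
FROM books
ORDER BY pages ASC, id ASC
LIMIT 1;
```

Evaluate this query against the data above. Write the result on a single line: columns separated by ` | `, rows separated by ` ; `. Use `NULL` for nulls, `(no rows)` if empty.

Shogun | 118

Sort by pages asc, tiebreak id asc: (118, id=27), (167, id=12), (209, id=1), (274, id=18) …. Take first 1.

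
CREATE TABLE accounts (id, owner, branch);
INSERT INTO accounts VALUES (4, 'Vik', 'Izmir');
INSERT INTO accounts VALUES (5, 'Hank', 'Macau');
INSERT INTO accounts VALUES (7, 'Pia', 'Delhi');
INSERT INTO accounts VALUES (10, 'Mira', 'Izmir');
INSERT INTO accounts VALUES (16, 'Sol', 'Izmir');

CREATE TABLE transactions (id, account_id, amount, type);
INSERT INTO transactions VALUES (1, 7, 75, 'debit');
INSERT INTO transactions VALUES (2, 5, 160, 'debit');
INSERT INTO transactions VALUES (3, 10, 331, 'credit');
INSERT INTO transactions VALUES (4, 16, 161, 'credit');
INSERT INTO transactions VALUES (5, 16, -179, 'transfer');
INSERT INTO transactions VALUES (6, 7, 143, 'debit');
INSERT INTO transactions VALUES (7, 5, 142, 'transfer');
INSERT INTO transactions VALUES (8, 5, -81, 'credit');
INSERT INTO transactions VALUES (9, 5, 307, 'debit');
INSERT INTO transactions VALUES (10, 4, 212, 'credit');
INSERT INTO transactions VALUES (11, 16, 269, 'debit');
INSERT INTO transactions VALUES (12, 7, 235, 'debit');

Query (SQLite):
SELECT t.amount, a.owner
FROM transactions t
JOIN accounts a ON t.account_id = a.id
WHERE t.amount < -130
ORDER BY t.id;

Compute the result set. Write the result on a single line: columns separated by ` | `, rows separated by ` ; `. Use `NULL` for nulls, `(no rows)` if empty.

-179 | Sol

Each transactions row matches the accounts row where account_id = accounts.id.
Then keep rows with t.amount < -130.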